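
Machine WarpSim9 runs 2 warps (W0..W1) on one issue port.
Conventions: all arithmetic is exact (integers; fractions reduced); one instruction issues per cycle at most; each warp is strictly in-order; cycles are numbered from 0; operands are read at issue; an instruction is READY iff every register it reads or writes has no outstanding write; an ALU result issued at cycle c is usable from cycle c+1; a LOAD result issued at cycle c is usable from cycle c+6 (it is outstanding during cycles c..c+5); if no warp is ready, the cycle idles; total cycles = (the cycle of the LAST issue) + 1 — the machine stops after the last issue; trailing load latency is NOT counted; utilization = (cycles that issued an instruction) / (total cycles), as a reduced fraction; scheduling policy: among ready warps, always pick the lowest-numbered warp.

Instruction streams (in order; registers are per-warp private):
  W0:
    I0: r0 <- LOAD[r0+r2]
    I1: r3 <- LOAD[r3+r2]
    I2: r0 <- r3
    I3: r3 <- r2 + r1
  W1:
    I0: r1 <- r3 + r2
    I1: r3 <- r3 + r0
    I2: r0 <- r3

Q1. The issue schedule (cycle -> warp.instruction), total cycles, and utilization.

cycle 0: W0.I0
cycle 1: W0.I1
cycle 2: W1.I0
cycle 3: W1.I1
cycle 4: W1.I2
cycle 5: idle
cycle 6: idle
cycle 7: W0.I2
cycle 8: W0.I3

Answer: 9 cycles, utilization 7/9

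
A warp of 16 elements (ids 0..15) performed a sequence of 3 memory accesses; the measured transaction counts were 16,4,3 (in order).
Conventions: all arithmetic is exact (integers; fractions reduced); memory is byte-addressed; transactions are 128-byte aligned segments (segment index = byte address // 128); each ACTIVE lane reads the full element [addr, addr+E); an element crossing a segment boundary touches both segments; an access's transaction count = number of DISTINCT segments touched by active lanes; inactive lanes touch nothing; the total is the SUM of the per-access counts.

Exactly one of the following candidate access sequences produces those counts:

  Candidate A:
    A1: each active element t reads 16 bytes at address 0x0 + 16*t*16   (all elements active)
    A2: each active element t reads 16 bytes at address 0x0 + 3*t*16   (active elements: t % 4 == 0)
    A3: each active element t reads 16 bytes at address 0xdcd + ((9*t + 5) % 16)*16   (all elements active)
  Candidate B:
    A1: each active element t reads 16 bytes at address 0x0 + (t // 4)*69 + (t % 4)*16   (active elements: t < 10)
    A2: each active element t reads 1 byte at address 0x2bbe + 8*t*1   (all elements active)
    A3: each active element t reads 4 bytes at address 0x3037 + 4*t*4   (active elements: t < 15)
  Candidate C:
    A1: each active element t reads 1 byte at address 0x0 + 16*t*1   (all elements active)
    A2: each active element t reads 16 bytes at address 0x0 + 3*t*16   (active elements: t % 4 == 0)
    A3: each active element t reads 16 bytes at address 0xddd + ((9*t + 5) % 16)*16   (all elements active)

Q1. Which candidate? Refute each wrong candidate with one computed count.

B: A1 gives 2 transactions, not 16
C: A1 gives 2 transactions, not 16
A: all counts match (16,4,3)

Answer: A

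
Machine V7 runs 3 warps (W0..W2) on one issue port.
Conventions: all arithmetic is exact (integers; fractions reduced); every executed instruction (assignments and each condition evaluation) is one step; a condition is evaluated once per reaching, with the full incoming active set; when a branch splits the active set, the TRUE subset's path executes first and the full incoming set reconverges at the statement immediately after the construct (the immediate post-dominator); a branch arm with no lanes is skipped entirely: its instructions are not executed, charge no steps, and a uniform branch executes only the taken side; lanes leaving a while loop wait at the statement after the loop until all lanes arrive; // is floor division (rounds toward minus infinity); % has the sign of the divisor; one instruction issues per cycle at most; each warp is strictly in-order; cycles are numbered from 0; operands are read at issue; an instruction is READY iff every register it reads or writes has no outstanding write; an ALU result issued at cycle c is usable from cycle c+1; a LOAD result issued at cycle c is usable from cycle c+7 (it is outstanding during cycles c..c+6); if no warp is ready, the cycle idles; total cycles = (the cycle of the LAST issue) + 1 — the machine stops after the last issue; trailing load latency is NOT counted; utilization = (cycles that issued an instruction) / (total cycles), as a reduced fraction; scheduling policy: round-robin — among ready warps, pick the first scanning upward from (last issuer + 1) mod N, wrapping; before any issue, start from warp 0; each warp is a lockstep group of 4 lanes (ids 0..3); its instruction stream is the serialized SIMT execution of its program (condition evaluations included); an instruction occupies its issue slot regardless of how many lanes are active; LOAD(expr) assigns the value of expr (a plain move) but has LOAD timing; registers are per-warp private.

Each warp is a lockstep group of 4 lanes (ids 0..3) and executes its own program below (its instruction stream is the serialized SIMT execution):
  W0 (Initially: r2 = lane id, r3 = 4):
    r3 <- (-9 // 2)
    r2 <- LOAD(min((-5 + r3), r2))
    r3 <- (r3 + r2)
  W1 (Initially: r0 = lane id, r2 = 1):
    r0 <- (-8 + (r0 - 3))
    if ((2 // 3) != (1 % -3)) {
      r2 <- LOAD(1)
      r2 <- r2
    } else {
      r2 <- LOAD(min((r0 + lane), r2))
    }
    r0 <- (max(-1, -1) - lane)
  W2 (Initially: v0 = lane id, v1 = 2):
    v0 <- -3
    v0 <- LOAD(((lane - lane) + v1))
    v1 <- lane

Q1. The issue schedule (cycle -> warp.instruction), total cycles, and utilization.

cycle 0: W0.I0
cycle 1: W1.I0
cycle 2: W2.I0
cycle 3: W0.I1
cycle 4: W1.I1
cycle 5: W2.I1
cycle 6: W1.I2
cycle 7: W2.I2
cycle 8: idle
cycle 9: idle
cycle 10: W0.I2
cycle 11: idle
cycle 12: idle
cycle 13: W1.I3
cycle 14: W1.I4

Answer: 15 cycles, utilization 11/15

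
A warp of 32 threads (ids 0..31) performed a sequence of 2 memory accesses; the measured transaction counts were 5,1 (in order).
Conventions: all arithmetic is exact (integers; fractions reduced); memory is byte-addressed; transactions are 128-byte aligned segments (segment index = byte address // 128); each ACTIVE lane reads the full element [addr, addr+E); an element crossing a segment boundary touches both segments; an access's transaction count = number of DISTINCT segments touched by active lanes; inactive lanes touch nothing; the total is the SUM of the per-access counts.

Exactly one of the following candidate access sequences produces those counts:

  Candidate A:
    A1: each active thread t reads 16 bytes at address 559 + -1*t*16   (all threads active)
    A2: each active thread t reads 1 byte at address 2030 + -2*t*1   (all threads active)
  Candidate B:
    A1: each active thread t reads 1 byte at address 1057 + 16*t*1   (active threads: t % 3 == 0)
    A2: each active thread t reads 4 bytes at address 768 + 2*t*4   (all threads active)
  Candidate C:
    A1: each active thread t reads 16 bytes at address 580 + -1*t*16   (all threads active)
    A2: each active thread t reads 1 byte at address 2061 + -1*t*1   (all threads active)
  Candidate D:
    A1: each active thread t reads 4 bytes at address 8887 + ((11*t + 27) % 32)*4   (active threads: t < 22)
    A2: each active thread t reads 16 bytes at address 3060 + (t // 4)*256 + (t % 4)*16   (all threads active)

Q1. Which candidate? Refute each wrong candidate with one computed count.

B: A2 gives 2 transactions, not 1
C: A2 gives 2 transactions, not 1
D: A1 gives 2 transactions, not 5
A: all counts match (5,1)

Answer: A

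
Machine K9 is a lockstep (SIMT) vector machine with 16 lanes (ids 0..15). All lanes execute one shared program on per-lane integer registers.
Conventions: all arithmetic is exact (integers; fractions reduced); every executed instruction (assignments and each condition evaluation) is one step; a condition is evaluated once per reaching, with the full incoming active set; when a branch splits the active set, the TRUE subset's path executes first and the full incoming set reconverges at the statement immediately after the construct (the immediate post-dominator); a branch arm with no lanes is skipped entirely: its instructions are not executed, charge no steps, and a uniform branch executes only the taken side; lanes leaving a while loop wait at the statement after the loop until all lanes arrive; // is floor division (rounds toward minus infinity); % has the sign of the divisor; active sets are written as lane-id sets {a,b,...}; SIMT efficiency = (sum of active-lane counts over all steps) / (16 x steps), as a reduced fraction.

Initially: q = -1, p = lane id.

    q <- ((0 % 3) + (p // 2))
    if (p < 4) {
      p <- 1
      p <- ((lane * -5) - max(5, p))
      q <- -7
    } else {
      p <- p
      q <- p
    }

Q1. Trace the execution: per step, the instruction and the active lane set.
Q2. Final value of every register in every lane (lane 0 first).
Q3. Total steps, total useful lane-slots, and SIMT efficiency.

step 0: q <- ((0 % 3) + (p // 2))    {0,1,2,3,4,5,6,7,8,9,10,11,12,13,14,15}
step 1: eval (p < 4)                 {0,1,2,3,4,5,6,7,8,9,10,11,12,13,14,15}
step 2: p <- 1                       {0,1,2,3}
step 3: p <- ((lane * -5) - max(5, p)) {0,1,2,3}
step 4: q <- -7                      {0,1,2,3}
step 5: p <- p                       {4,5,6,7,8,9,10,11,12,13,14,15}
step 6: q <- p                       {4,5,6,7,8,9,10,11,12,13,14,15}

Answer: 7 steps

q: -7,-7,-7,-7,4,5,6,7,8,9,10,11,12,13,14,15
p: -5,-10,-15,-20,4,5,6,7,8,9,10,11,12,13,14,15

steps = 7; useful = 68; efficiency = 68/112 = 17/28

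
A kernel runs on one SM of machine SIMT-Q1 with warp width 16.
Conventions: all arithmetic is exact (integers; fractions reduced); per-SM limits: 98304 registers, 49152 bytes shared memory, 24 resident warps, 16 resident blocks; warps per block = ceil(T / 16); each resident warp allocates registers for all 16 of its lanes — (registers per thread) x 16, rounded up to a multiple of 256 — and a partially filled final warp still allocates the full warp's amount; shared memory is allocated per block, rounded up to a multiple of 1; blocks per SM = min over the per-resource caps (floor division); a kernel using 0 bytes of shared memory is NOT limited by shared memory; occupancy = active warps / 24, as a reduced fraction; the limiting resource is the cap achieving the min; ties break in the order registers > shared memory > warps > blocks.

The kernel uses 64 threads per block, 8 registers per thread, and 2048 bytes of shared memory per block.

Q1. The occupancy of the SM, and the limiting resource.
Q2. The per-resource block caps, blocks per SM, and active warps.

Answer: occupancy 1, limited by warps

registers: 96 blocks
shared memory: 24 blocks
warps: 6 blocks
blocks: 16 blocks

Answer: 6 blocks, 24 active warps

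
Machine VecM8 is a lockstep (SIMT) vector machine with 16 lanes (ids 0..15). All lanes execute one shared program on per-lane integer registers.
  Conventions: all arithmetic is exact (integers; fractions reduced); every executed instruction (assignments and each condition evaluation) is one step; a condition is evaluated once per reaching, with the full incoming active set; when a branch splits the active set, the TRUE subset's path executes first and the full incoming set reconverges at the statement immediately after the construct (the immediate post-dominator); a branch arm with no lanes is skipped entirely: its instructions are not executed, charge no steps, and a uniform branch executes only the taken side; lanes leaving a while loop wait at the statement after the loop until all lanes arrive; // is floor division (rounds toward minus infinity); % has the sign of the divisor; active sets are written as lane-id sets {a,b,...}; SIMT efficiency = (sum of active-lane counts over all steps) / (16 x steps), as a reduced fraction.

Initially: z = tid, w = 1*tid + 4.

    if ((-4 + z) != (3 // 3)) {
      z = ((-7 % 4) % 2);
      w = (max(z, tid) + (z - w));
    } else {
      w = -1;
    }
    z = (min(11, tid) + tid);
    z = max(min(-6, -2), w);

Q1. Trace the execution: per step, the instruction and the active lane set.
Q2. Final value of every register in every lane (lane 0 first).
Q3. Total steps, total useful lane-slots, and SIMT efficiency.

step 0: eval ((-4 + z) != (3 // 3))  {0,1,2,3,4,5,6,7,8,9,10,11,12,13,14,15}
step 1: z <- ((-7 % 4) % 2)          {0,1,2,3,4,6,7,8,9,10,11,12,13,14,15}
step 2: w <- (max(z, tid) + (z - w)) {0,1,2,3,4,6,7,8,9,10,11,12,13,14,15}
step 3: w <- -1                      {5}
step 4: z <- (min(11, tid) + tid)    {0,1,2,3,4,5,6,7,8,9,10,11,12,13,14,15}
step 5: z <- max(min(-6, -2), w)     {0,1,2,3,4,5,6,7,8,9,10,11,12,13,14,15}

Answer: 6 steps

z: -2,-3,-3,-3,-3,-1,-3,-3,-3,-3,-3,-3,-3,-3,-3,-3
w: -2,-3,-3,-3,-3,-1,-3,-3,-3,-3,-3,-3,-3,-3,-3,-3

steps = 6; useful = 79; efficiency = 79/96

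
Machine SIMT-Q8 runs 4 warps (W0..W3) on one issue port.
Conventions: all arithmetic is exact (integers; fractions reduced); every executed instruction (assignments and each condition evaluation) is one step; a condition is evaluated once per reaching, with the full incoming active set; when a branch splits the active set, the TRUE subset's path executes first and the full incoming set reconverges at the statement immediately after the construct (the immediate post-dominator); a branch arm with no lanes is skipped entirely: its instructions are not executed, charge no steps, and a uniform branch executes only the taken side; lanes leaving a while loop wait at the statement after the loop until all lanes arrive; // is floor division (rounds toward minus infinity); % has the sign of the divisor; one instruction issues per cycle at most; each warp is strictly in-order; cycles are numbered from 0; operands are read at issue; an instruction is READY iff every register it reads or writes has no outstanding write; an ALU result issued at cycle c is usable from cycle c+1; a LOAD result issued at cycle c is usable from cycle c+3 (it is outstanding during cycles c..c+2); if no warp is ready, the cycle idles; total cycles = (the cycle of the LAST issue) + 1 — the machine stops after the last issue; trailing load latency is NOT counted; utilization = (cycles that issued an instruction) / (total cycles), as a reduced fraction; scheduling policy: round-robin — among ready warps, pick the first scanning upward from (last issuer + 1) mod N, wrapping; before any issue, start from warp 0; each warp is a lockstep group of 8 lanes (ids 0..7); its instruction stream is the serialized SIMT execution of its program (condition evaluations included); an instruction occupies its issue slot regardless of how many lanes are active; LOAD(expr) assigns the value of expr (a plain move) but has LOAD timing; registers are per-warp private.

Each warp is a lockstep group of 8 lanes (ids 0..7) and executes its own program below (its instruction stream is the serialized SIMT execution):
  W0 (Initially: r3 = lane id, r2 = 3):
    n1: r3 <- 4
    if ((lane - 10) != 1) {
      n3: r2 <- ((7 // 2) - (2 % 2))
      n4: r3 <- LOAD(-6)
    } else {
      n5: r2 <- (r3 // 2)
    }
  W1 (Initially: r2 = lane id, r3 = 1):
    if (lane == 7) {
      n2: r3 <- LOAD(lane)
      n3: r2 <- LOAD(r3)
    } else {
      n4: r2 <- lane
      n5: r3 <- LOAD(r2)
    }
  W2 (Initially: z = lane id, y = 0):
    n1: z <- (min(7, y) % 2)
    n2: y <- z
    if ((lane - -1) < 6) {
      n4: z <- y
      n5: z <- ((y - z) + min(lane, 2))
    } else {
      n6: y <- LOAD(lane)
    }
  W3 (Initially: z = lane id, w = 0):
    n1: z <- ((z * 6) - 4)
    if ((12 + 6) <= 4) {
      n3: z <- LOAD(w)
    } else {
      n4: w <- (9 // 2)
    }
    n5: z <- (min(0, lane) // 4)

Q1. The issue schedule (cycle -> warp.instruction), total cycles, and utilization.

cycle 0: W0.I0
cycle 1: W1.I0
cycle 2: W2.I0
cycle 3: W3.I0
cycle 4: W0.I1
cycle 5: W1.I1
cycle 6: W2.I1
cycle 7: W3.I1
cycle 8: W0.I2
cycle 9: W1.I2
cycle 10: W2.I2
cycle 11: W3.I2
cycle 12: W0.I3
cycle 13: W1.I3
cycle 14: W2.I3
cycle 15: W3.I3
cycle 16: W1.I4
cycle 17: W2.I4
cycle 18: W2.I5

Answer: 19 cycles, utilization 1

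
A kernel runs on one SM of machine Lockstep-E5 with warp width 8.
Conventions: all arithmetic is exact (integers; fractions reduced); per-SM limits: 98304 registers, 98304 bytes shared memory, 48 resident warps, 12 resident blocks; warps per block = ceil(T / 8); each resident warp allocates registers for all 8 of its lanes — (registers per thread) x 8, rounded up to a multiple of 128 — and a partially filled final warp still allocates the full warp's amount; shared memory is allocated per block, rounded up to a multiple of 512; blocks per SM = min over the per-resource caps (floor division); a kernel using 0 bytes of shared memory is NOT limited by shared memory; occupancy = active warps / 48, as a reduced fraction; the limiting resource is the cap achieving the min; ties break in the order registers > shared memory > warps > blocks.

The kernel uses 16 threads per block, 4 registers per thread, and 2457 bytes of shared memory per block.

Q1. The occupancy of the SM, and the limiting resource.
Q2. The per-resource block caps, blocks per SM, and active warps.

Answer: occupancy 1/2, limited by blocks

registers: 384 blocks
shared memory: 38 blocks
warps: 24 blocks
blocks: 12 blocks

Answer: 12 blocks, 24 active warps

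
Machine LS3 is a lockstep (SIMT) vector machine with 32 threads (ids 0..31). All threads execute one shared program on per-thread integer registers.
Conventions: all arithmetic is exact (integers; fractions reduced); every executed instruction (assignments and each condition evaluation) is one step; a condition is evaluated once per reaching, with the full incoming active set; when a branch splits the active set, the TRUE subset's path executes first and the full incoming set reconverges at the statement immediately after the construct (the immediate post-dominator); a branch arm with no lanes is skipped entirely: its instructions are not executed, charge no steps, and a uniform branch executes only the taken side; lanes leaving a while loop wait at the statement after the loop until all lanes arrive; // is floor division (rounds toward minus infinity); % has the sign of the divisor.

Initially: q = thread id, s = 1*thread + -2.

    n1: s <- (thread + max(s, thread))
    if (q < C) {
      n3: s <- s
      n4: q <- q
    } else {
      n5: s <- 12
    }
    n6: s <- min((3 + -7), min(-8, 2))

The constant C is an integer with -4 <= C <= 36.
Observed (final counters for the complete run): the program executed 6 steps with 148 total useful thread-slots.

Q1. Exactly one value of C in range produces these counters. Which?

Answer: C = 20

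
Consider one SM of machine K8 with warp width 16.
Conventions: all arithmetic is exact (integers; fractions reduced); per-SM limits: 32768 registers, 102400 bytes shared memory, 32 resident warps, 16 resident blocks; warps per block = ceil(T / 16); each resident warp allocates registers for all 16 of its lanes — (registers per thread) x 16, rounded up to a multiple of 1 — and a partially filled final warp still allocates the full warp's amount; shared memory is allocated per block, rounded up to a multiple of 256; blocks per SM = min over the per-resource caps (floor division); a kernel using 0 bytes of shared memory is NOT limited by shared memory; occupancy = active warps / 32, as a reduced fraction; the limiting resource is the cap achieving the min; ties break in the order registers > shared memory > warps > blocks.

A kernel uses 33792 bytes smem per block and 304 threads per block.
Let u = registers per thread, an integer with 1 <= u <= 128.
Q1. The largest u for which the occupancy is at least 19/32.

Answer: u = 107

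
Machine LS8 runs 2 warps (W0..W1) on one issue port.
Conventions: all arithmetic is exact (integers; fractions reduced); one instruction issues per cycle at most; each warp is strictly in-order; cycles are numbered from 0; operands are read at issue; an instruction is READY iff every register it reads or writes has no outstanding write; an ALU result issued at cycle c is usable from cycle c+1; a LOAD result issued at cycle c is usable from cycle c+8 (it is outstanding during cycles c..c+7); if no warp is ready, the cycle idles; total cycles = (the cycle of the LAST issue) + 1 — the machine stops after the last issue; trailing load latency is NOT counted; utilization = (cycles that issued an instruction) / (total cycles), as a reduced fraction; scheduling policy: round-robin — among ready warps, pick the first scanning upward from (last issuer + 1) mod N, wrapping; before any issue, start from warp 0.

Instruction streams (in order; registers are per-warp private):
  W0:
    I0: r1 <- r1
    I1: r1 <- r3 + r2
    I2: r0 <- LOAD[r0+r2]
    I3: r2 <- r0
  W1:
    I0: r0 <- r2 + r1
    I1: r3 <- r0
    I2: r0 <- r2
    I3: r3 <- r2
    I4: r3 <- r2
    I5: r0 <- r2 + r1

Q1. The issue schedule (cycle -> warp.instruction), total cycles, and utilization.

cycle 0: W0.I0
cycle 1: W1.I0
cycle 2: W0.I1
cycle 3: W1.I1
cycle 4: W0.I2
cycle 5: W1.I2
cycle 6: W1.I3
cycle 7: W1.I4
cycle 8: W1.I5
cycle 9: idle
cycle 10: idle
cycle 11: idle
cycle 12: W0.I3

Answer: 13 cycles, utilization 10/13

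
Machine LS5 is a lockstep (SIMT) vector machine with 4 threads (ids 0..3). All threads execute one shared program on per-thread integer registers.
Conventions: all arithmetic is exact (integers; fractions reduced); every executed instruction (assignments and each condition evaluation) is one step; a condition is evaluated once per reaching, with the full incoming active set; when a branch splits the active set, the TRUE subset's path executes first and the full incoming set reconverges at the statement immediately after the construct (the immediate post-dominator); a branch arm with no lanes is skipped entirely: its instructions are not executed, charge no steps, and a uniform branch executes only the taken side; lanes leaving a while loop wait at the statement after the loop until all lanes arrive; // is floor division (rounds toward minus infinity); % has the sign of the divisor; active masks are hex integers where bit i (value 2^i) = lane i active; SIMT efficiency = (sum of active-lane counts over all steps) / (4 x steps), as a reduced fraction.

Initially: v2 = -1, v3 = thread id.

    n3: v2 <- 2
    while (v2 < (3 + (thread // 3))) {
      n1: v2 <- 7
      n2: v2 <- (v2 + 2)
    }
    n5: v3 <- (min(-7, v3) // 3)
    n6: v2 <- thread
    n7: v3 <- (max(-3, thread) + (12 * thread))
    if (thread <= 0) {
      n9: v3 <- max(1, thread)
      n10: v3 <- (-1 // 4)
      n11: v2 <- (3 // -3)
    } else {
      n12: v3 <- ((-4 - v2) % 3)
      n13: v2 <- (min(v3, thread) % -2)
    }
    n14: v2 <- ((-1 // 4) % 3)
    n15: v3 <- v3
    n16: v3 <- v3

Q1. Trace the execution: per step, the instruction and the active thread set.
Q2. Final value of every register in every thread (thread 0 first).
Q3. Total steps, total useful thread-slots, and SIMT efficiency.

step 0: v2 <- 2                      0xf
step 1: eval (v2 < (3 + (thread // 3))) 0xf
step 2: v2 <- 7                      0xf
step 3: v2 <- (v2 + 2)               0xf
step 4: eval (v2 < (3 + (thread // 3))) 0xf
step 5: v3 <- (min(-7, v3) // 3)     0xf
step 6: v2 <- thread                 0xf
step 7: v3 <- (max(-3, thread) + (12 * thread)) 0xf
step 8: eval (thread <= 0)           0xf
step 9: v3 <- max(1, thread)         0x1
step 10: v3 <- (-1 // 4)              0x1
step 11: v2 <- (3 // -3)              0x1
step 12: v3 <- ((-4 - v2) % 3)        0xe
step 13: v2 <- (min(v3, thread) % -2) 0xe
step 14: v2 <- ((-1 // 4) % 3)        0xf
step 15: v3 <- v3                     0xf
step 16: v3 <- v3                     0xf

Answer: 17 steps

v2: 2,2,2,2
v3: -1,1,0,2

steps = 17; useful = 57; efficiency = 57/68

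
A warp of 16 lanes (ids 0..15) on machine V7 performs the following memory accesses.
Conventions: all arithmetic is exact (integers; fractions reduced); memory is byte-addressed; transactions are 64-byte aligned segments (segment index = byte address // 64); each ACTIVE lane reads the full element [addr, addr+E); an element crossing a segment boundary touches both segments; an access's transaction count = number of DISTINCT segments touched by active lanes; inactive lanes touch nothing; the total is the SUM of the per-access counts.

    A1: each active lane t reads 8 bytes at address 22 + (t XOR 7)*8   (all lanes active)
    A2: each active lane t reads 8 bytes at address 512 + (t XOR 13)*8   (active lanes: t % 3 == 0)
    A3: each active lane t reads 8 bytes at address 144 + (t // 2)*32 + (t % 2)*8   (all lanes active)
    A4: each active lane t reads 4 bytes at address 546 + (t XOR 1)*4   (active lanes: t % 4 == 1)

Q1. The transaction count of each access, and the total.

A1: 3 transactions
A2: 2 transactions
A3: 4 transactions
A4: 2 transactions

Answer: 3,2,4,2; total 11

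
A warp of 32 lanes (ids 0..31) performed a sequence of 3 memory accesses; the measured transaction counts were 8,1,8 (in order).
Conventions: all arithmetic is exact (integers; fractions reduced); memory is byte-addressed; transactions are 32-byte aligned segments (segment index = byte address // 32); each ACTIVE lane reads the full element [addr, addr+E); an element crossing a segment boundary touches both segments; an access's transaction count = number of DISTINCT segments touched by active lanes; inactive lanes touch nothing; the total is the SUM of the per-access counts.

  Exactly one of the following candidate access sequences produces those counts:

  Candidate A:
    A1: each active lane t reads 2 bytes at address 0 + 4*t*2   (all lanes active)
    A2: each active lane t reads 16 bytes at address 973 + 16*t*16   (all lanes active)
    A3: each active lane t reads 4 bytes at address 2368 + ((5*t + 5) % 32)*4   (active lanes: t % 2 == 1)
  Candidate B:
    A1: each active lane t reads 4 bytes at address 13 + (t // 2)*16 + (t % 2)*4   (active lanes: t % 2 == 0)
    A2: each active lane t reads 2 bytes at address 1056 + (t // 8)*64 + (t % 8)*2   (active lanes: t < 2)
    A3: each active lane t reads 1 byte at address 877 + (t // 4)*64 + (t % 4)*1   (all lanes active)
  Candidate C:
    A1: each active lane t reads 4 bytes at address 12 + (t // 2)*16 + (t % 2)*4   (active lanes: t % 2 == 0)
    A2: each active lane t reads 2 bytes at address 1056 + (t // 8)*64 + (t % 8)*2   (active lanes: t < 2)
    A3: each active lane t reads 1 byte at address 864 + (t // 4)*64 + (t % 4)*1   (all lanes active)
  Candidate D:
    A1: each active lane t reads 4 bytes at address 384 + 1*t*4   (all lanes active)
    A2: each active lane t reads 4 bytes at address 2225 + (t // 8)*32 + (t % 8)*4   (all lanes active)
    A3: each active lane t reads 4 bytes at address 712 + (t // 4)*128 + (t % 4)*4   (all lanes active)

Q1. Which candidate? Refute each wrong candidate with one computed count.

A: A2 gives 32 transactions, not 1
B: A1 gives 9 transactions, not 8
D: A1 gives 4 transactions, not 8
C: all counts match (8,1,8)

Answer: C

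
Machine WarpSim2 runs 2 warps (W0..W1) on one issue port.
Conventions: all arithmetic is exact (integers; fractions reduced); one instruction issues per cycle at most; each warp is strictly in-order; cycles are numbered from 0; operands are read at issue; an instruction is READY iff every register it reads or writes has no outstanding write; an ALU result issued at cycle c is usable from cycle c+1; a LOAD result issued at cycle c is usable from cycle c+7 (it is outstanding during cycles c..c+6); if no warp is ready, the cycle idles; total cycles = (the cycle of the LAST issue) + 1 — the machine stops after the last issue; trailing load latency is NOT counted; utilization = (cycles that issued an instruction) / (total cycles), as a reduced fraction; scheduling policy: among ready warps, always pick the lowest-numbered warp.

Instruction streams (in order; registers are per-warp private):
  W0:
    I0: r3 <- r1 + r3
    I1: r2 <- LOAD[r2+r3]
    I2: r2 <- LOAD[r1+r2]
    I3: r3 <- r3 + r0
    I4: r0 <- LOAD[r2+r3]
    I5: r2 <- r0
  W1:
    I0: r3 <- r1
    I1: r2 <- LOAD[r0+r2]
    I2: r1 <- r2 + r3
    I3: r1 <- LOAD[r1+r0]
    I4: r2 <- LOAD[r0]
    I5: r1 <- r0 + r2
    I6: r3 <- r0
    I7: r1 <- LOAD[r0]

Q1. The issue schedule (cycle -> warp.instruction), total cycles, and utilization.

cycle 0: W0.I0
cycle 1: W0.I1
cycle 2: W1.I0
cycle 3: W1.I1
cycle 4: idle
cycle 5: idle
cycle 6: idle
cycle 7: idle
cycle 8: W0.I2
cycle 9: W0.I3
cycle 10: W1.I2
cycle 11: W1.I3
cycle 12: W1.I4
cycle 13: idle
cycle 14: idle
cycle 15: W0.I4
cycle 16: idle
cycle 17: idle
cycle 18: idle
cycle 19: W1.I5
cycle 20: W1.I6
cycle 21: W1.I7
cycle 22: W0.I5

Answer: 23 cycles, utilization 14/23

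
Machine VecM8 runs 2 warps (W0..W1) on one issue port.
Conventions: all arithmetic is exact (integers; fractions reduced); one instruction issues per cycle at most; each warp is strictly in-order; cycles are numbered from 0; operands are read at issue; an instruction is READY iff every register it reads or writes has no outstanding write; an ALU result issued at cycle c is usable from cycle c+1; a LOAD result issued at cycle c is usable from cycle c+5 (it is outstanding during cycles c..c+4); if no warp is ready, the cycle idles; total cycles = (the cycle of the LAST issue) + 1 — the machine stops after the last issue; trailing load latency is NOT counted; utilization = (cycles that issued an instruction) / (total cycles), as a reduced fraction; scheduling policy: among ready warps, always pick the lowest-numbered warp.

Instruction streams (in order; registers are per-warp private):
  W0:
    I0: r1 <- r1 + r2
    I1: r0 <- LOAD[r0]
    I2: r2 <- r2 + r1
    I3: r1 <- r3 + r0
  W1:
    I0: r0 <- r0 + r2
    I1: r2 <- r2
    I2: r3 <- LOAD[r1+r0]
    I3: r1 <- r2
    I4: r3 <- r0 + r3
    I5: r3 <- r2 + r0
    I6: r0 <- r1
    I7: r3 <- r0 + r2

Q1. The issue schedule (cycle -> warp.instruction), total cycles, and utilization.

cycle 0: W0.I0
cycle 1: W0.I1
cycle 2: W0.I2
cycle 3: W1.I0
cycle 4: W1.I1
cycle 5: W1.I2
cycle 6: W0.I3
cycle 7: W1.I3
cycle 8: idle
cycle 9: idle
cycle 10: W1.I4
cycle 11: W1.I5
cycle 12: W1.I6
cycle 13: W1.I7

Answer: 14 cycles, utilization 6/7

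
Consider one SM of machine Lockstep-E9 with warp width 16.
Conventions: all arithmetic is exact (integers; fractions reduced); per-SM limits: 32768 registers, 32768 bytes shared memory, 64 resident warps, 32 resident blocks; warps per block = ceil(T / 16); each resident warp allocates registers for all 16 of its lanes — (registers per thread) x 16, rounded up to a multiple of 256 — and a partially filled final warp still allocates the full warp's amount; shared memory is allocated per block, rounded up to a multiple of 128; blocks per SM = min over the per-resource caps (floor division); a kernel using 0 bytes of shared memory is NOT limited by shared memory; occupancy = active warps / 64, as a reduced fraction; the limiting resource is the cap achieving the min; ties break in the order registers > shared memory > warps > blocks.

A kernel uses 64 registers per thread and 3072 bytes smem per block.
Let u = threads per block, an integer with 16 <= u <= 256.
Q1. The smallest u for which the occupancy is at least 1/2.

Answer: u = 49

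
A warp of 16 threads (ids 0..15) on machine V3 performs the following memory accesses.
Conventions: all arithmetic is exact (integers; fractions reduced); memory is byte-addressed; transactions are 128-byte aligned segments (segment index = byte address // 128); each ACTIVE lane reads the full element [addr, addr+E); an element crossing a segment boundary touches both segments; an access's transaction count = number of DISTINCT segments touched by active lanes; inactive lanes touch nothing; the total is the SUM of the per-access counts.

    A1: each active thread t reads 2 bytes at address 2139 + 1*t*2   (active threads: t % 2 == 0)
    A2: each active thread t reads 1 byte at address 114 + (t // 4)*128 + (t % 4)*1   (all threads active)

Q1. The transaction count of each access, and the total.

A1: 1 transaction
A2: 4 transactions

Answer: 1,4; total 5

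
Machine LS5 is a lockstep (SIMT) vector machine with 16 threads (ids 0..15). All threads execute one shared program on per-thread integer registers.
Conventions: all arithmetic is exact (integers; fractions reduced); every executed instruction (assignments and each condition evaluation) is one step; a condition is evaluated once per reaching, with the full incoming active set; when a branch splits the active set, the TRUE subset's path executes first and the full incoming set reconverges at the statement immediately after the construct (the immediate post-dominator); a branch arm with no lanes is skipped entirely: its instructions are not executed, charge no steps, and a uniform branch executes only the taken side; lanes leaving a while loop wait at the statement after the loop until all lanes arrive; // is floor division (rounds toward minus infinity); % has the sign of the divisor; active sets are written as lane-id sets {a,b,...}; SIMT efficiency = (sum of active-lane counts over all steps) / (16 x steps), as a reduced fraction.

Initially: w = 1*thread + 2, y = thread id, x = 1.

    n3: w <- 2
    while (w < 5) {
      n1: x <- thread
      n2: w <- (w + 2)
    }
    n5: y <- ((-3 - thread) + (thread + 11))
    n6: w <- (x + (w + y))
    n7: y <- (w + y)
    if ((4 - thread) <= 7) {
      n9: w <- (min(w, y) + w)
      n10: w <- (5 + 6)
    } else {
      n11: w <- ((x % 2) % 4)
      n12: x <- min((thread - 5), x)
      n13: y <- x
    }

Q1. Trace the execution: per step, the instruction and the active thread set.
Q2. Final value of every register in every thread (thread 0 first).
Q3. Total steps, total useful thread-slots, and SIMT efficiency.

step 0: w <- 2                       {0,1,2,3,4,5,6,7,8,9,10,11,12,13,14,15}
step 1: eval (w < 5)                 {0,1,2,3,4,5,6,7,8,9,10,11,12,13,14,15}
step 2: x <- thread                  {0,1,2,3,4,5,6,7,8,9,10,11,12,13,14,15}
step 3: w <- (w + 2)                 {0,1,2,3,4,5,6,7,8,9,10,11,12,13,14,15}
step 4: eval (w < 5)                 {0,1,2,3,4,5,6,7,8,9,10,11,12,13,14,15}
step 5: x <- thread                  {0,1,2,3,4,5,6,7,8,9,10,11,12,13,14,15}
step 6: w <- (w + 2)                 {0,1,2,3,4,5,6,7,8,9,10,11,12,13,14,15}
step 7: eval (w < 5)                 {0,1,2,3,4,5,6,7,8,9,10,11,12,13,14,15}
step 8: y <- ((-3 - thread) + (thread + 11)) {0,1,2,3,4,5,6,7,8,9,10,11,12,13,14,15}
step 9: w <- (x + (w + y))           {0,1,2,3,4,5,6,7,8,9,10,11,12,13,14,15}
step 10: y <- (w + y)                 {0,1,2,3,4,5,6,7,8,9,10,11,12,13,14,15}
step 11: eval ((4 - thread) <= 7)     {0,1,2,3,4,5,6,7,8,9,10,11,12,13,14,15}
step 12: w <- (min(w, y) + w)         {0,1,2,3,4,5,6,7,8,9,10,11,12,13,14,15}
step 13: w <- (5 + 6)                 {0,1,2,3,4,5,6,7,8,9,10,11,12,13,14,15}

Answer: 14 steps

w: 11,11,11,11,11,11,11,11,11,11,11,11,11,11,11,11
y: 22,23,24,25,26,27,28,29,30,31,32,33,34,35,36,37
x: 0,1,2,3,4,5,6,7,8,9,10,11,12,13,14,15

steps = 14; useful = 224; efficiency = 224/224 = 1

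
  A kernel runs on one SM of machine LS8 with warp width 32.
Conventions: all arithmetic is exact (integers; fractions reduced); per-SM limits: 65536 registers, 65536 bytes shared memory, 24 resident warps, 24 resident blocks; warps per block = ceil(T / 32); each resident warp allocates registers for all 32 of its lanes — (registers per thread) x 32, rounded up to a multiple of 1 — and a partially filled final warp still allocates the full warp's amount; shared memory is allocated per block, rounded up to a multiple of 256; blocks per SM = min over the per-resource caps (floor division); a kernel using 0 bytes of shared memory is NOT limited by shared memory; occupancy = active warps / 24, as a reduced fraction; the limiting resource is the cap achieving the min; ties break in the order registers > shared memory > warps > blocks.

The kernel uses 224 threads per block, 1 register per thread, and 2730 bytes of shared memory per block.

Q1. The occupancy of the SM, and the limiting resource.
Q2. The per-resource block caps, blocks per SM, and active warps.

Answer: occupancy 7/8, limited by warps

registers: 292 blocks
shared memory: 23 blocks
warps: 3 blocks
blocks: 24 blocks

Answer: 3 blocks, 21 active warps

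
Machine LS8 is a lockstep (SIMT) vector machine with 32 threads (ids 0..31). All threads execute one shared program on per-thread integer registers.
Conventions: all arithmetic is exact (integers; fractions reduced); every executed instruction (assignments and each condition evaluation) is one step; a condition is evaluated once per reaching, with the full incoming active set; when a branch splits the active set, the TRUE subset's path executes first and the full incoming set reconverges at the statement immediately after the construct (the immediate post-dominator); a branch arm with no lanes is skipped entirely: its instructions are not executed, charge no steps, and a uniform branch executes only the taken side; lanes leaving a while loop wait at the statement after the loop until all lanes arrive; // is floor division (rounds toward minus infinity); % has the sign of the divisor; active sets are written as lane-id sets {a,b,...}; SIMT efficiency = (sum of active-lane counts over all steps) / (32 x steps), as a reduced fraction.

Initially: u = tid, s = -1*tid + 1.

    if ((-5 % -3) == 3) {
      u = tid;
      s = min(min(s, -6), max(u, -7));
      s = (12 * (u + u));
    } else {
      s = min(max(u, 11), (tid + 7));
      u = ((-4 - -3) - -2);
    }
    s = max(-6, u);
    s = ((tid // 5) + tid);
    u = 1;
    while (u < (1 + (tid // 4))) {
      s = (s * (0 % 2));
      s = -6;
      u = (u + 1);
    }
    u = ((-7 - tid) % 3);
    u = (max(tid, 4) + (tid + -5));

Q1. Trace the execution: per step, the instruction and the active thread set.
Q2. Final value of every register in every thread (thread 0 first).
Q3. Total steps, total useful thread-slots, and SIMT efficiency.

step 0: eval ((-5 % -3) == 3)        {0,1,2,3,4,5,6,7,8,9,10,11,12,13,14,15,16,17,18,19,20,21,22,23,24,25,26,27,28,29,30,31}
step 1: s <- min(max(u, 11), (tid + 7)) {0,1,2,3,4,5,6,7,8,9,10,11,12,13,14,15,16,17,18,19,20,21,22,23,24,25,26,27,28,29,30,31}
step 2: u <- ((-4 - -3) - -2)        {0,1,2,3,4,5,6,7,8,9,10,11,12,13,14,15,16,17,18,19,20,21,22,23,24,25,26,27,28,29,30,31}
step 3: s <- max(-6, u)              {0,1,2,3,4,5,6,7,8,9,10,11,12,13,14,15,16,17,18,19,20,21,22,23,24,25,26,27,28,29,30,31}
step 4: s <- ((tid // 5) + tid)      {0,1,2,3,4,5,6,7,8,9,10,11,12,13,14,15,16,17,18,19,20,21,22,23,24,25,26,27,28,29,30,31}
step 5: u <- 1                       {0,1,2,3,4,5,6,7,8,9,10,11,12,13,14,15,16,17,18,19,20,21,22,23,24,25,26,27,28,29,30,31}
step 6: eval (u < (1 + (tid // 4)))  {0,1,2,3,4,5,6,7,8,9,10,11,12,13,14,15,16,17,18,19,20,21,22,23,24,25,26,27,28,29,30,31}
step 7: s <- (s * (0 % 2))           {4,5,6,7,8,9,10,11,12,13,14,15,16,17,18,19,20,21,22,23,24,25,26,27,28,29,30,31}
step 8: s <- -6                      {4,5,6,7,8,9,10,11,12,13,14,15,16,17,18,19,20,21,22,23,24,25,26,27,28,29,30,31}
step 9: u <- (u + 1)                 {4,5,6,7,8,9,10,11,12,13,14,15,16,17,18,19,20,21,22,23,24,25,26,27,28,29,30,31}
step 10: eval (u < (1 + (tid // 4)))  {4,5,6,7,8,9,10,11,12,13,14,15,16,17,18,19,20,21,22,23,24,25,26,27,28,29,30,31}
step 11: s <- (s * (0 % 2))           {8,9,10,11,12,13,14,15,16,17,18,19,20,21,22,23,24,25,26,27,28,29,30,31}
step 12: s <- -6                      {8,9,10,11,12,13,14,15,16,17,18,19,20,21,22,23,24,25,26,27,28,29,30,31}
step 13: u <- (u + 1)                 {8,9,10,11,12,13,14,15,16,17,18,19,20,21,22,23,24,25,26,27,28,29,30,31}
step 14: eval (u < (1 + (tid // 4)))  {8,9,10,11,12,13,14,15,16,17,18,19,20,21,22,23,24,25,26,27,28,29,30,31}
step 15: s <- (s * (0 % 2))           {12,13,14,15,16,17,18,19,20,21,22,23,24,25,26,27,28,29,30,31}
step 16: s <- -6                      {12,13,14,15,16,17,18,19,20,21,22,23,24,25,26,27,28,29,30,31}
step 17: u <- (u + 1)                 {12,13,14,15,16,17,18,19,20,21,22,23,24,25,26,27,28,29,30,31}
step 18: eval (u < (1 + (tid // 4)))  {12,13,14,15,16,17,18,19,20,21,22,23,24,25,26,27,28,29,30,31}
step 19: s <- (s * (0 % 2))           {16,17,18,19,20,21,22,23,24,25,26,27,28,29,30,31}
step 20: s <- -6                      {16,17,18,19,20,21,22,23,24,25,26,27,28,29,30,31}
step 21: u <- (u + 1)                 {16,17,18,19,20,21,22,23,24,25,26,27,28,29,30,31}
step 22: eval (u < (1 + (tid // 4)))  {16,17,18,19,20,21,22,23,24,25,26,27,28,29,30,31}
step 23: s <- (s * (0 % 2))           {20,21,22,23,24,25,26,27,28,29,30,31}
step 24: s <- -6                      {20,21,22,23,24,25,26,27,28,29,30,31}
step 25: u <- (u + 1)                 {20,21,22,23,24,25,26,27,28,29,30,31}
step 26: eval (u < (1 + (tid // 4)))  {20,21,22,23,24,25,26,27,28,29,30,31}
step 27: s <- (s * (0 % 2))           {24,25,26,27,28,29,30,31}
step 28: s <- -6                      {24,25,26,27,28,29,30,31}
step 29: u <- (u + 1)                 {24,25,26,27,28,29,30,31}
step 30: eval (u < (1 + (tid // 4)))  {24,25,26,27,28,29,30,31}
step 31: s <- (s * (0 % 2))           {28,29,30,31}
step 32: s <- -6                      {28,29,30,31}
step 33: u <- (u + 1)                 {28,29,30,31}
step 34: eval (u < (1 + (tid // 4)))  {28,29,30,31}
step 35: u <- ((-7 - tid) % 3)        {0,1,2,3,4,5,6,7,8,9,10,11,12,13,14,15,16,17,18,19,20,21,22,23,24,25,26,27,28,29,30,31}
step 36: u <- (max(tid, 4) + (tid + -5)) {0,1,2,3,4,5,6,7,8,9,10,11,12,13,14,15,16,17,18,19,20,21,22,23,24,25,26,27,28,29,30,31}

Answer: 37 steps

u: -1,0,1,2,3,5,7,9,11,13,15,17,19,21,23,25,27,29,31,33,35,37,39,41,43,45,47,49,51,53,55,57
s: 0,1,2,3,-6,-6,-6,-6,-6,-6,-6,-6,-6,-6,-6,-6,-6,-6,-6,-6,-6,-6,-6,-6,-6,-6,-6,-6,-6,-6,-6,-6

steps = 37; useful = 736; efficiency = 736/1184 = 23/37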